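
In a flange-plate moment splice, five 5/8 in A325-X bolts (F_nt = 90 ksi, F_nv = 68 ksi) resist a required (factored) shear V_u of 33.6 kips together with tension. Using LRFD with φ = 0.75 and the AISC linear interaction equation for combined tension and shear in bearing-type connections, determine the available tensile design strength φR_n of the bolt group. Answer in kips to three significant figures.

A_b = π·0.625²/4 = 0.3068 in²; f_rv = 33.6 / (5 × 0.3068) = 21.9 ksi.
F'_nt = 1.3 F_nt − (F_nt / φF_nv) f_rv = 1.3·90 − (90/(0.75·68))·21.9 = 78.35 ksi, capped at F_nt → F'_nt = 78.35 ksi.
R_n = F'_nt · A_b · n = 78.35 × 0.3068 × 5 = 120.2 kips.
Design strength φR_n = 0.75 × 120.2 = 90.1 kips.

90.1 kips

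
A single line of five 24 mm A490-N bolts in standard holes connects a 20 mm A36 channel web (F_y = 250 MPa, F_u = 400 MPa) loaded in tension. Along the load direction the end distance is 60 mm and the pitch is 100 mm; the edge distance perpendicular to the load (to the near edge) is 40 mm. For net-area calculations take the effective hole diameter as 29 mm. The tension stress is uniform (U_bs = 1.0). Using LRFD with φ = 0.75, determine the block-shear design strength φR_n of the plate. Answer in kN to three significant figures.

Shear plane L_v = 60 + 4·100 = 460 mm; A_gv = 460 × 20 = 9200 mm².
A_nv = (460 − 4.5·29) × 20 = 6590 mm².
A_nt = (40 − 0.5·29) × 20 = 510 mm².
0.6 F_u A_nv = 1582 kN; 0.6 F_y A_gv = 1380 kN → shear yielding governs the shear term.
R_n = 1380 + 1.0 × 400 × 510 / 1000 = 1584 kN.
Design strength φR_n = 0.75 × 1584 = 1190 kN.

1190 kN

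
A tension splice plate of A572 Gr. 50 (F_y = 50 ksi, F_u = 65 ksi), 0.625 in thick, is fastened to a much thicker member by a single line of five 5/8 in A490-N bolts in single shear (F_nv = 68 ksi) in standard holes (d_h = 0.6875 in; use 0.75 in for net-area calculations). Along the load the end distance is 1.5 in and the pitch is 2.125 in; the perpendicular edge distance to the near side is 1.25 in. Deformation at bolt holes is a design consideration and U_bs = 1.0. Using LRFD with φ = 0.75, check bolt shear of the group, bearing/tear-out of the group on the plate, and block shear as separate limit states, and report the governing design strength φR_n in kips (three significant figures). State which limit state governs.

Bolt shear: A_b = π·0.625²/4 = 0.3068 in²; R_n = 68 × 0.3068 × 5 × 1 = 104.3 kips → 0.75 × 104.3 = 78.2 kips.
Bearing: edge l_c = 1.156, r_n = 56.37 kips; interior l_c = 1.438, r_n = 60.94 kips; R_n = 56.37 + 4·60.94 = 300.1 kips → 225 kips.
Block shear: A_gv = 6.25, A_nv = 4.141, A_nt = 0.5469 in²; R_n = min(0.6F_uA_nv, 0.6F_yA_gv) + U_bs·F_u·A_nt = 197 kips → 148 kips.
Bolt shear governs: 78.2 kips.

78.2 kips (bolt shear governs)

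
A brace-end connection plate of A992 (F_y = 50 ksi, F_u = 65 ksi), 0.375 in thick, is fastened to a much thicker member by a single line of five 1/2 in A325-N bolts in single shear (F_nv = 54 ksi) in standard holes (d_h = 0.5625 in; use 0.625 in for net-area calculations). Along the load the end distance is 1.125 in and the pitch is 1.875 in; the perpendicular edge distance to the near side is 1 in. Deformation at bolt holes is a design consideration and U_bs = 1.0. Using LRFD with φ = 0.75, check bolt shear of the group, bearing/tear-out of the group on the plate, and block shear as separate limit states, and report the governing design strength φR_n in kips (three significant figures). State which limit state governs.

39.8 kips (bolt shear governs)

Bolt shear: A_b = π·0.5²/4 = 0.1963 in²; R_n = 54 × 0.1963 × 5 × 1 = 53.01 kips → 0.75 × 53.01 = 39.8 kips.
Bearing: edge l_c = 0.8438, r_n = 24.68 kips; interior l_c = 1.312, r_n = 29.25 kips; R_n = 24.68 + 4·29.25 = 141.7 kips → 106 kips.
Block shear: A_gv = 3.234, A_nv = 2.18, A_nt = 0.2578 in²; R_n = min(0.6F_uA_nv, 0.6F_yA_gv) + U_bs·F_u·A_nt = 101.8 kips → 76.3 kips.
Bolt shear governs: 39.8 kips.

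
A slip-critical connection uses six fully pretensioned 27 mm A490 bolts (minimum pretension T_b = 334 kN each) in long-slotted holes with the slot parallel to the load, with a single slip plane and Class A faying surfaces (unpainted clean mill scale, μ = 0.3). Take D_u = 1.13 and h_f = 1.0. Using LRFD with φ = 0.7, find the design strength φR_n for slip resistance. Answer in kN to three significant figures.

476 kN

R_n = μ · D_u · h_f · T_b · n_s · n_b = 0.3 × 1.13 × 1.0 × 334 × 1 × 6 = 679.4 kN.
Design strength φR_n = 0.7 × 679.4 = 476 kN.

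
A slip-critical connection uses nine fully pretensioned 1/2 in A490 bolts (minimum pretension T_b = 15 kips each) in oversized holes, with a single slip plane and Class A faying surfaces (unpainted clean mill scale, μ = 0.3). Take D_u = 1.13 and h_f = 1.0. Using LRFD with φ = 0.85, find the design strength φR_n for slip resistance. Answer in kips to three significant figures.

R_n = μ · D_u · h_f · T_b · n_s · n_b = 0.3 × 1.13 × 1.0 × 15 × 1 × 9 = 45.76 kips.
Design strength φR_n = 0.85 × 45.76 = 38.9 kips.

38.9 kips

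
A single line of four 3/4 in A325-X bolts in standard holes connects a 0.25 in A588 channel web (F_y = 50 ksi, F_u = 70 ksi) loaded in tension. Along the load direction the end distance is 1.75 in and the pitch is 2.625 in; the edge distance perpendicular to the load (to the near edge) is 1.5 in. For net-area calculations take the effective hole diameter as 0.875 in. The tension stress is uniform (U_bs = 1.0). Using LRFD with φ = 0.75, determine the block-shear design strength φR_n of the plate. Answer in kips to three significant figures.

65.6 kips

Shear plane L_v = 1.75 + 3·2.625 = 9.625 in; A_gv = 9.625 × 0.25 = 2.406 in².
A_nv = (9.625 − 3.5·0.875) × 0.25 = 1.641 in².
A_nt = (1.5 − 0.5·0.875) × 0.25 = 0.2656 in².
0.6 F_u A_nv = 68.91 kips; 0.6 F_y A_gv = 72.19 kips → shear rupture governs the shear term.
R_n = 68.91 + 1.0 × 70 × 0.2656 = 87.5 kips.
Design strength φR_n = 0.75 × 87.5 = 65.6 kips.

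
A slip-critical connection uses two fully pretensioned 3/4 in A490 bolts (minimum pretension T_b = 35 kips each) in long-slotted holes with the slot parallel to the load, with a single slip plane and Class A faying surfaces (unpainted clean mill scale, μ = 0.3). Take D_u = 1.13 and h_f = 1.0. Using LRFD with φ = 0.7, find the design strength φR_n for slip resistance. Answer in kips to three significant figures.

R_n = μ · D_u · h_f · T_b · n_s · n_b = 0.3 × 1.13 × 1.0 × 35 × 1 × 2 = 23.73 kips.
Design strength φR_n = 0.7 × 23.73 = 16.6 kips.

16.6 kips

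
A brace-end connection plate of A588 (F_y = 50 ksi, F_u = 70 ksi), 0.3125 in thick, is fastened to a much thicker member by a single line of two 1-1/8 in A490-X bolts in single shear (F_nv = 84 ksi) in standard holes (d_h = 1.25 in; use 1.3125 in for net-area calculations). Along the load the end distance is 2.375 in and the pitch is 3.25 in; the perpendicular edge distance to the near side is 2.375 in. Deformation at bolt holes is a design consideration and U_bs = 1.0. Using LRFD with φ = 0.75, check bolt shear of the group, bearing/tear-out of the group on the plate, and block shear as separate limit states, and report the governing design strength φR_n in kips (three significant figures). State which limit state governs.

64.2 kips (block shear governs)

Bolt shear: A_b = π·1.125²/4 = 0.994 in²; R_n = 84 × 0.994 × 2 × 1 = 167 kips → 0.75 × 167 = 125 kips.
Bearing: edge l_c = 1.75, r_n = 45.94 kips; interior l_c = 2, r_n = 52.5 kips; R_n = 45.94 + 1·52.5 = 98.44 kips → 73.8 kips.
Block shear: A_gv = 1.758, A_nv = 1.143, A_nt = 0.5371 in²; R_n = min(0.6F_uA_nv, 0.6F_yA_gv) + U_bs·F_u·A_nt = 85.59 kips → 64.2 kips.
Block shear governs: 64.2 kips.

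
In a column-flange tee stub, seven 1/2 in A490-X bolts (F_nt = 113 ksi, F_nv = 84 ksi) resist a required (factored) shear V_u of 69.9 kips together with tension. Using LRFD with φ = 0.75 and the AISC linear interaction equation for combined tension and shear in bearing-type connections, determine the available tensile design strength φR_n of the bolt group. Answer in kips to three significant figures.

57.4 kips

A_b = π·0.5²/4 = 0.1963 in²; f_rv = 69.9 / (7 × 0.1963) = 50.86 ksi.
F'_nt = 1.3 F_nt − (F_nt / φF_nv) f_rv = 1.3·113 − (113/(0.75·84))·50.86 = 55.68 ksi, capped at F_nt → F'_nt = 55.68 ksi.
R_n = F'_nt · A_b · n = 55.68 × 0.1963 × 7 = 76.53 kips.
Design strength φR_n = 0.75 × 76.53 = 57.4 kips.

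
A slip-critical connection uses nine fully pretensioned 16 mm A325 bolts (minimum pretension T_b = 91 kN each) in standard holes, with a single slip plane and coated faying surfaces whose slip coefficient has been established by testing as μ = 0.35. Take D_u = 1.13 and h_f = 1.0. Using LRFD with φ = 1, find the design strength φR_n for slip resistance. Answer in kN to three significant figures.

324 kN

R_n = μ · D_u · h_f · T_b · n_s · n_b = 0.35 × 1.13 × 1.0 × 91 × 1 × 9 = 323.9 kN.
Design strength φR_n = 1 × 323.9 = 324 kN.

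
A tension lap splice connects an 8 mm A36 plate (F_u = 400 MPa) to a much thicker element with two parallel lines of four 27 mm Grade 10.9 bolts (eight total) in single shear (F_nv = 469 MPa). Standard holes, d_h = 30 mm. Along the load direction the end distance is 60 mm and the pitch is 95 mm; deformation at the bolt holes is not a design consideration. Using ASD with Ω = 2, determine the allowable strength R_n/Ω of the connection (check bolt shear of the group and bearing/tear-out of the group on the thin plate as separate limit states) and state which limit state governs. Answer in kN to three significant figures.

Bolt shear: A_b = π·27²/4 = 572.6 mm²; R_n = 469 × 572.6 × 8 × 1 / 1000 = 2148 kN → 2148 / 2 = 1070 kN.
Bearing (1.5 l_c t F_u ≤ 3.0 d t F_u): upper limit = 3.0·27·8·400 / 1000 = 259.2 kN.
  Edge l_c = 60 − 30/2 = 45 → r_n = 216 kN; interior l_c = 95 − 30 = 65 → r_n = 259.2 kN.
  R_n,bearing = 2·216 + 6·259.2 = 1987 kN → 1987 / 2 = 994 kN.
Bearing governs: 994 kN.

994 kN (bearing governs)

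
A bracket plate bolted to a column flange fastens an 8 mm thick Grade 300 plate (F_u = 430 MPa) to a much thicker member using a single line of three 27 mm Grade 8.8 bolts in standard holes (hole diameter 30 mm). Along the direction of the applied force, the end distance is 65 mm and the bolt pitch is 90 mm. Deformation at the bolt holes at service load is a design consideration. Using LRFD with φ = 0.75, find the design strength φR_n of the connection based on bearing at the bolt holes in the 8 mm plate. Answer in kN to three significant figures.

489 kN

Per bolt r_n = 1.2 l_c t F_u ≤ 2.4 d t F_u; upper limit = 2.4 × 27 × 8 × 430 / 1000 = 222.9 kN.
Edge bolt: l_c = 65 − 30/2 = 50 mm → 1.2 × 50 × 8 × 430 / 1000 = 206.4 → r_n = 206.4 kN.
Interior bolts: l_c = 90 − 30 = 60 mm → 1.2 × 60 × 8 × 430 / 1000 = 247.7 → r_n = 222.9 kN.
R_n = 1 × 206.4 + 2 × 222.9 = 652.2 kN.
Design strength φR_n = 0.75 × 652.2 = 489 kN.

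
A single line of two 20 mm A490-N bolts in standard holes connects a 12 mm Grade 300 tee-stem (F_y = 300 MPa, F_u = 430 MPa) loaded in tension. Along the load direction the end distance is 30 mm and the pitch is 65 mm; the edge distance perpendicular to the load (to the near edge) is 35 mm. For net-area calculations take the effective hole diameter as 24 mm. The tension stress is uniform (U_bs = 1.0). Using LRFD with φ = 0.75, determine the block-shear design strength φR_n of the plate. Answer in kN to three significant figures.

226 kN

Shear plane L_v = 30 + 1·65 = 95 mm; A_gv = 95 × 12 = 1140 mm².
A_nv = (95 − 1.5·24) × 12 = 708 mm².
A_nt = (35 − 0.5·24) × 12 = 276 mm².
0.6 F_u A_nv = 182.7 kN; 0.6 F_y A_gv = 205.2 kN → shear rupture governs the shear term.
R_n = 182.7 + 1.0 × 430 × 276 / 1000 = 301.3 kN.
Design strength φR_n = 0.75 × 301.3 = 226 kN.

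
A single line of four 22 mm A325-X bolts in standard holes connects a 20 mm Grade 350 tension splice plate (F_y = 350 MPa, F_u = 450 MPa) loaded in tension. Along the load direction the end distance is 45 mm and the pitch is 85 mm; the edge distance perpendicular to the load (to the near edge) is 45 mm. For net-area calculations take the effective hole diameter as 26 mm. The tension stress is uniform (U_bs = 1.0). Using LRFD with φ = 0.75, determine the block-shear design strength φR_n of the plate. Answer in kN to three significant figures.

Shear plane L_v = 45 + 3·85 = 300 mm; A_gv = 300 × 20 = 6000 mm².
A_nv = (300 − 3.5·26) × 20 = 4180 mm².
A_nt = (45 − 0.5·26) × 20 = 640 mm².
0.6 F_u A_nv = 1129 kN; 0.6 F_y A_gv = 1260 kN → shear rupture governs the shear term.
R_n = 1129 + 1.0 × 450 × 640 / 1000 = 1417 kN.
Design strength φR_n = 0.75 × 1417 = 1060 kN.

1060 kN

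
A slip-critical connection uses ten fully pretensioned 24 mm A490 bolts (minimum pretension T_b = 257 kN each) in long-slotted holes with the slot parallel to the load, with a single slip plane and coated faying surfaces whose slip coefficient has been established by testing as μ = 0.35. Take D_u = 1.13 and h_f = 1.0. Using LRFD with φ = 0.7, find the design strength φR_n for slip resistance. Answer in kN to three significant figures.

712 kN

R_n = μ · D_u · h_f · T_b · n_s · n_b = 0.35 × 1.13 × 1.0 × 257 × 1 × 10 = 1016 kN.
Design strength φR_n = 0.7 × 1016 = 712 kN.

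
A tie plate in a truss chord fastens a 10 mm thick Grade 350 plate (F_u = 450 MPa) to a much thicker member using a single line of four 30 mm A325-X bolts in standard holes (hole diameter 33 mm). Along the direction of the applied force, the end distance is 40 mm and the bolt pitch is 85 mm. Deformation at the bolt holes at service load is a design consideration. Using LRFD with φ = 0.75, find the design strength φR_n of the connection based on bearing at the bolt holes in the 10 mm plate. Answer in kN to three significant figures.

727 kN

Per bolt r_n = 1.2 l_c t F_u ≤ 2.4 d t F_u; upper limit = 2.4 × 30 × 10 × 450 / 1000 = 324 kN.
Edge bolt: l_c = 40 − 33/2 = 23.5 mm → 1.2 × 23.5 × 10 × 450 / 1000 = 126.9 → r_n = 126.9 kN.
Interior bolts: l_c = 85 − 33 = 52 mm → 1.2 × 52 × 10 × 450 / 1000 = 280.8 → r_n = 280.8 kN.
R_n = 1 × 126.9 + 3 × 280.8 = 969.3 kN.
Design strength φR_n = 0.75 × 969.3 = 727 kN.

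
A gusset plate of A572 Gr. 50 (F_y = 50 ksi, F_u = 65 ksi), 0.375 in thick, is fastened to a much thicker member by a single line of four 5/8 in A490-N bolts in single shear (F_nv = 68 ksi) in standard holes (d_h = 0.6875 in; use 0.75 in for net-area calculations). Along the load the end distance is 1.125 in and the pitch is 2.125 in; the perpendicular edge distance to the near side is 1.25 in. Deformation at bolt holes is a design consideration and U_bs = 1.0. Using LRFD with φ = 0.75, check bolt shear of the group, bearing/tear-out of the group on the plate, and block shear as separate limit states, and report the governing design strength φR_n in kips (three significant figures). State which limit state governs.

Bolt shear: A_b = π·0.625²/4 = 0.3068 in²; R_n = 68 × 0.3068 × 4 × 1 = 83.45 kips → 0.75 × 83.45 = 62.6 kips.
Bearing: edge l_c = 0.7812, r_n = 22.85 kips; interior l_c = 1.438, r_n = 36.56 kips; R_n = 22.85 + 3·36.56 = 132.5 kips → 99.4 kips.
Block shear: A_gv = 2.812, A_nv = 1.828, A_nt = 0.3281 in²; R_n = min(0.6F_uA_nv, 0.6F_yA_gv) + U_bs·F_u·A_nt = 92.62 kips → 69.5 kips.
Bolt shear governs: 62.6 kips.

62.6 kips (bolt shear governs)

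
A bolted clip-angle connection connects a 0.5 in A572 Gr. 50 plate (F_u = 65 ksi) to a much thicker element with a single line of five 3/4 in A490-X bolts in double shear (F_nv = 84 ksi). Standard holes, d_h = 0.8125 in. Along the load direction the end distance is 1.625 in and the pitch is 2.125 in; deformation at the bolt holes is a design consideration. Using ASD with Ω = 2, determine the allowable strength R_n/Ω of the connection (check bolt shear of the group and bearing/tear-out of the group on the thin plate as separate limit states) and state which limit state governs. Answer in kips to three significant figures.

126 kips (bearing governs)

Bolt shear: A_b = π·0.75²/4 = 0.4418 in²; R_n = 84 × 0.4418 × 5 × 2 = 371.1 kips → 371.1 / 2 = 186 kips.
Bearing (1.2 l_c t F_u ≤ 2.4 d t F_u): upper limit = 2.4·0.75·0.5·65 = 58.5 kips.
  Edge l_c = 1.625 − 0.8125/2 = 1.219 → r_n = 47.53 kips; interior l_c = 2.125 − 0.8125 = 1.312 → r_n = 51.19 kips.
  R_n,bearing = 1·47.53 + 4·51.19 = 252.3 kips → 252.3 / 2 = 126 kips.
Bearing governs: 126 kips.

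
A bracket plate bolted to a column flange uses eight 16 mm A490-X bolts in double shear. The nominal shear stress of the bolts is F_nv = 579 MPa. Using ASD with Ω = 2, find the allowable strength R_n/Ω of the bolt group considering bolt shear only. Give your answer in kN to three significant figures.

931 kN

A_b = π × 16² / 4 = 201.1 mm².
R_n = F_nv · A_b · n · n_s = 579 × 201.1 × 8 × 2 / 1000 = 1863 kN.
Allowable strength R_n/Ω = 1863 / 2 = 931 kN.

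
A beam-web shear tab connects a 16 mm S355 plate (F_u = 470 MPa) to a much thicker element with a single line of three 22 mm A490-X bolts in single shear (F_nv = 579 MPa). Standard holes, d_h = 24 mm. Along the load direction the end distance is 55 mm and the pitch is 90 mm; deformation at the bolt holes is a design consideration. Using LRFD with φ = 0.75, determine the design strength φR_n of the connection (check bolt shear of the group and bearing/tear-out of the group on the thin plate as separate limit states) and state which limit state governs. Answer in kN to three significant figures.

495 kN (bolt shear governs)

Bolt shear: A_b = π·22²/4 = 380.1 mm²; R_n = 579 × 380.1 × 3 × 1 / 1000 = 660.3 kN → 0.75 × 660.3 = 495 kN.
Bearing (1.2 l_c t F_u ≤ 2.4 d t F_u): upper limit = 2.4·22·16·470 / 1000 = 397.1 kN.
  Edge l_c = 55 − 24/2 = 43 → r_n = 388 kN; interior l_c = 90 − 24 = 66 → r_n = 397.1 kN.
  R_n,bearing = 1·388 + 2·397.1 = 1182 kN → 0.75 × 1182 = 887 kN.
Bolt shear governs: 495 kN.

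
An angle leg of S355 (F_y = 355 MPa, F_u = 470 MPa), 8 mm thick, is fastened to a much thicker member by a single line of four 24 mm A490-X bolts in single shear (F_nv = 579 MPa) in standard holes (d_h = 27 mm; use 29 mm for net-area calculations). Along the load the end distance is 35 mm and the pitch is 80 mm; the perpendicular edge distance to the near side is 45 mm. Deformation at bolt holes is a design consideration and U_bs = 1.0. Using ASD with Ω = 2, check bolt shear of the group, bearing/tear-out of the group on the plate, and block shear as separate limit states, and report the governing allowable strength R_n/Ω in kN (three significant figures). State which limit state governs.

253 kN (block shear governs)

Bolt shear: A_b = π·24²/4 = 452.4 mm²; R_n = 579 × 452.4 × 4 × 1 / 1000 = 1048 kN → 1048 / 2 = 524 kN.
Bearing: edge l_c = 21.5, r_n = 97.01 kN; interior l_c = 53, r_n = 216.6 kN; R_n = 97.01 + 3·216.6 = 746.7 kN → 373 kN.
Block shear: A_gv = 2200, A_nv = 1388, A_nt = 244 mm²; R_n = min(0.6F_uA_nv, 0.6F_yA_gv) + U_bs·F_u·A_nt = 506.1 kN → 253 kN.
Block shear governs: 253 kN.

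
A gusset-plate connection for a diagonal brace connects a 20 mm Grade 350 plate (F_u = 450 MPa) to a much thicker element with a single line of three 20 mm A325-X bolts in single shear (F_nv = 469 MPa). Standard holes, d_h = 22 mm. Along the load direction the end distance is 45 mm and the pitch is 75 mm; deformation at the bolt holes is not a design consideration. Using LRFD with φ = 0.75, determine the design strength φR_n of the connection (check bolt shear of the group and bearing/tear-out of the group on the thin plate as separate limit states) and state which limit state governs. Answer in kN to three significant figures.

Bolt shear: A_b = π·20²/4 = 314.2 mm²; R_n = 469 × 314.2 × 3 × 1 / 1000 = 442 kN → 0.75 × 442 = 332 kN.
Bearing (1.5 l_c t F_u ≤ 3.0 d t F_u): upper limit = 3.0·20·20·450 / 1000 = 540 kN.
  Edge l_c = 45 − 22/2 = 34 → r_n = 459 kN; interior l_c = 75 − 22 = 53 → r_n = 540 kN.
  R_n,bearing = 1·459 + 2·540 = 1539 kN → 0.75 × 1539 = 1150 kN.
Bolt shear governs: 332 kN.

332 kN (bolt shear governs)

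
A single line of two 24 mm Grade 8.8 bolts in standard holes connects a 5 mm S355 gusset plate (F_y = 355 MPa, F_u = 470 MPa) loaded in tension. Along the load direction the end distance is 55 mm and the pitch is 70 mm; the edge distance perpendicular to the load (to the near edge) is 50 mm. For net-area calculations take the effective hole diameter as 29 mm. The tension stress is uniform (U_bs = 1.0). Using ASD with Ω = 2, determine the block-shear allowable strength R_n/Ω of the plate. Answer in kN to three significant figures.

Shear plane L_v = 55 + 1·70 = 125 mm; A_gv = 125 × 5 = 625 mm².
A_nv = (125 − 1.5·29) × 5 = 407.5 mm².
A_nt = (50 − 0.5·29) × 5 = 177.5 mm².
0.6 F_u A_nv = 114.9 kN; 0.6 F_y A_gv = 133.1 kN → shear rupture governs the shear term.
R_n = 114.9 + 1.0 × 470 × 177.5 / 1000 = 198.3 kN.
Allowable strength R_n/Ω = 198.3 / 2 = 99.2 kN.

99.2 kN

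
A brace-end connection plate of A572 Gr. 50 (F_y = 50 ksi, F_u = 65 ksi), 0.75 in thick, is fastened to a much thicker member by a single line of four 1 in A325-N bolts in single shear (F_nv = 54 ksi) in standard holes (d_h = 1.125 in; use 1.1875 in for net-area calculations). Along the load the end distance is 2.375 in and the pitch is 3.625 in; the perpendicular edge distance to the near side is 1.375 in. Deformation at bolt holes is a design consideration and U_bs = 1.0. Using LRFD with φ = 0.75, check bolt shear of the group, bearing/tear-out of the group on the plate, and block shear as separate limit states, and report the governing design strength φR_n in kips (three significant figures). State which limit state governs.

127 kips (bolt shear governs)

Bolt shear: A_b = π·1²/4 = 0.7854 in²; R_n = 54 × 0.7854 × 4 × 1 = 169.6 kips → 0.75 × 169.6 = 127 kips.
Bearing: edge l_c = 1.812, r_n = 106 kips; interior l_c = 2.5, r_n = 117 kips; R_n = 106 + 3·117 = 457 kips → 343 kips.
Block shear: A_gv = 9.938, A_nv = 6.82, A_nt = 0.5859 in²; R_n = min(0.6F_uA_nv, 0.6F_yA_gv) + U_bs·F_u·A_nt = 304.1 kips → 228 kips.
Bolt shear governs: 127 kips.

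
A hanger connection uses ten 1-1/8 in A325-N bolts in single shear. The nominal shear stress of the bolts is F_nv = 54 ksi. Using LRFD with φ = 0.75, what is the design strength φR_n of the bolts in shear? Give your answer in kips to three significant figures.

403 kips

A_b = π × 1.125² / 4 = 0.994 in².
R_n = F_nv · A_b · n · n_s = 54 × 0.994 × 10 × 1 = 536.8 kips.
Design strength φR_n = 0.75 × 536.8 = 403 kips.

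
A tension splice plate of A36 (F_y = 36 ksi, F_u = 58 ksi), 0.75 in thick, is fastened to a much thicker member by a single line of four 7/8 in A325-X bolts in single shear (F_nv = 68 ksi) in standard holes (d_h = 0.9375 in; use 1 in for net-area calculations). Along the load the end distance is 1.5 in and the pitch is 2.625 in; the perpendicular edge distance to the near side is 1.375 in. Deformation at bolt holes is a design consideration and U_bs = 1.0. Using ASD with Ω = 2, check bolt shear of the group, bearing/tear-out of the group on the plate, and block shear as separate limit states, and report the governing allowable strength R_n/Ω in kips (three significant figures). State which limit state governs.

81.8 kips (bolt shear governs)

Bolt shear: A_b = π·0.875²/4 = 0.6013 in²; R_n = 68 × 0.6013 × 4 × 1 = 163.6 kips → 163.6 / 2 = 81.8 kips.
Bearing: edge l_c = 1.031, r_n = 53.83 kips; interior l_c = 1.688, r_n = 88.09 kips; R_n = 53.83 + 3·88.09 = 318.1 kips → 159 kips.
Block shear: A_gv = 7.031, A_nv = 4.406, A_nt = 0.6562 in²; R_n = min(0.6F_uA_nv, 0.6F_yA_gv) + U_bs·F_u·A_nt = 189.9 kips → 95 kips.
Bolt shear governs: 81.8 kips.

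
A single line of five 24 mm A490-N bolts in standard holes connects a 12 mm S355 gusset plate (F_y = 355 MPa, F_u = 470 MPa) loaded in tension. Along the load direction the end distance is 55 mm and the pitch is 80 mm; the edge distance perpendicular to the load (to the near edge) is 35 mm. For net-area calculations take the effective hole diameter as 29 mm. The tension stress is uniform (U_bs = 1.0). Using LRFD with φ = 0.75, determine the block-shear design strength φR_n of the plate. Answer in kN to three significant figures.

707 kN

Shear plane L_v = 55 + 4·80 = 375 mm; A_gv = 375 × 12 = 4500 mm².
A_nv = (375 − 4.5·29) × 12 = 2934 mm².
A_nt = (35 − 0.5·29) × 12 = 246 mm².
0.6 F_u A_nv = 827.4 kN; 0.6 F_y A_gv = 958.5 kN → shear rupture governs the shear term.
R_n = 827.4 + 1.0 × 470 × 246 / 1000 = 943 kN.
Design strength φR_n = 0.75 × 943 = 707 kN.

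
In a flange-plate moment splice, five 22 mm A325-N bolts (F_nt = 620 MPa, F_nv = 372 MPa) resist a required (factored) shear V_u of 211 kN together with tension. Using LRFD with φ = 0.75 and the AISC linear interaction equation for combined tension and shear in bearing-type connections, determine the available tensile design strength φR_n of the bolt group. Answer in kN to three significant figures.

797 kN

A_b = π·22²/4 = 380.1 mm²; f_rv = 211 × 1000 / (5 × 380.1) = 111 MPa.
F'_nt = 1.3 F_nt − (F_nt / φF_nv) f_rv = 1.3·620 − (620/(0.75·372))·111 = 559.3 MPa, capped at F_nt → F'_nt = 559.3 MPa.
R_n = F'_nt · A_b · n = 559.3 × 380.1 × 5 / 1000 = 1063 kN.
Design strength φR_n = 0.75 × 1063 = 797 kN.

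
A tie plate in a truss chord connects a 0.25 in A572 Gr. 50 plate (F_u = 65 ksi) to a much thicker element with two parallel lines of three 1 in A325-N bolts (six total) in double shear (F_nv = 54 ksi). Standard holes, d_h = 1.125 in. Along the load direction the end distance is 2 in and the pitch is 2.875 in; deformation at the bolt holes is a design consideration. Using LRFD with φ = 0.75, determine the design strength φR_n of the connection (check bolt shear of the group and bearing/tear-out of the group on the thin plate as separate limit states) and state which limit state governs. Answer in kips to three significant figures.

144 kips (bearing governs)

Bolt shear: A_b = π·1²/4 = 0.7854 in²; R_n = 54 × 0.7854 × 6 × 2 = 508.9 kips → 0.75 × 508.9 = 382 kips.
Bearing (1.2 l_c t F_u ≤ 2.4 d t F_u): upper limit = 2.4·1·0.25·65 = 39 kips.
  Edge l_c = 2 − 1.125/2 = 1.438 → r_n = 28.03 kips; interior l_c = 2.875 − 1.125 = 1.75 → r_n = 34.12 kips.
  R_n,bearing = 2·28.03 + 4·34.12 = 192.6 kips → 0.75 × 192.6 = 144 kips.
Bearing governs: 144 kips.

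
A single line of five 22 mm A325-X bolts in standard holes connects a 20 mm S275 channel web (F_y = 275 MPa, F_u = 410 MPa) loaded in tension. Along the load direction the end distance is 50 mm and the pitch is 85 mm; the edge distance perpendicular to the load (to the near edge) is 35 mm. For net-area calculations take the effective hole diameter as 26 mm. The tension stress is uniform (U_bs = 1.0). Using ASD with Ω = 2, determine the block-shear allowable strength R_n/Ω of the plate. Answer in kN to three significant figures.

734 kN

Shear plane L_v = 50 + 4·85 = 390 mm; A_gv = 390 × 20 = 7800 mm².
A_nv = (390 − 4.5·26) × 20 = 5460 mm².
A_nt = (35 − 0.5·26) × 20 = 440 mm².
0.6 F_u A_nv = 1343 kN; 0.6 F_y A_gv = 1287 kN → shear yielding governs the shear term.
R_n = 1287 + 1.0 × 410 × 440 / 1000 = 1467 kN.
Allowable strength R_n/Ω = 1467 / 2 = 734 kN.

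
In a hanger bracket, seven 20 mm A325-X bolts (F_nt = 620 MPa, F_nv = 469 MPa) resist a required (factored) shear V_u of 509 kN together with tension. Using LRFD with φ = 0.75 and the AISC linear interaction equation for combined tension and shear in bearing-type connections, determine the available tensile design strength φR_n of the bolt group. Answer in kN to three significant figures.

A_b = π·20²/4 = 314.2 mm²; f_rv = 509 × 1000 / (7 × 314.2) = 231.5 MPa.
F'_nt = 1.3 F_nt − (F_nt / φF_nv) f_rv = 1.3·620 − (620/(0.75·469))·231.5 = 398 MPa, capped at F_nt → F'_nt = 398 MPa.
R_n = F'_nt · A_b · n = 398 × 314.2 × 7 / 1000 = 875.3 kN.
Design strength φR_n = 0.75 × 875.3 = 656 kN.

656 kN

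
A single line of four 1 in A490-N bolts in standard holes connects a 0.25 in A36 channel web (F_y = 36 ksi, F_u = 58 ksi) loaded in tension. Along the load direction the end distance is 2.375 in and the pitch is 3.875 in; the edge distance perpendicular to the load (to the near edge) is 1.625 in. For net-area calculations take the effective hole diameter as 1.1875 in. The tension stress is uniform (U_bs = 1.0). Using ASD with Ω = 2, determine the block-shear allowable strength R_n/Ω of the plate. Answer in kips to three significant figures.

Shear plane L_v = 2.375 + 3·3.875 = 14 in; A_gv = 14 × 0.25 = 3.5 in².
A_nv = (14 − 3.5·1.1875) × 0.25 = 2.461 in².
A_nt = (1.625 − 0.5·1.1875) × 0.25 = 0.2578 in².
0.6 F_u A_nv = 85.64 kips; 0.6 F_y A_gv = 75.6 kips → shear yielding governs the shear term.
R_n = 75.6 + 1.0 × 58 × 0.2578 = 90.55 kips.
Allowable strength R_n/Ω = 90.55 / 2 = 45.3 kips.

45.3 kips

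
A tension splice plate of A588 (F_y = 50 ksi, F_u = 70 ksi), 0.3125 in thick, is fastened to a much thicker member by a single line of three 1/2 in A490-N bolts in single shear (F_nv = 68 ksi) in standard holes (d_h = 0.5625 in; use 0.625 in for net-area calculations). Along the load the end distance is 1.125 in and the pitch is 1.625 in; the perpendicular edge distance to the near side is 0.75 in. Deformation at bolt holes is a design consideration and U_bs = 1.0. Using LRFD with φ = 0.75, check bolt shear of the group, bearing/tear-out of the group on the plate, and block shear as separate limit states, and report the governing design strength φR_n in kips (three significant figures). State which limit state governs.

Bolt shear: A_b = π·0.5²/4 = 0.1963 in²; R_n = 68 × 0.1963 × 3 × 1 = 40.06 kips → 0.75 × 40.06 = 30 kips.
Bearing: edge l_c = 0.8438, r_n = 22.15 kips; interior l_c = 1.062, r_n = 26.25 kips; R_n = 22.15 + 2·26.25 = 74.65 kips → 56 kips.
Block shear: A_gv = 1.367, A_nv = 0.8789, A_nt = 0.1367 in²; R_n = min(0.6F_uA_nv, 0.6F_yA_gv) + U_bs·F_u·A_nt = 46.48 kips → 34.9 kips.
Bolt shear governs: 30 kips.

30 kips (bolt shear governs)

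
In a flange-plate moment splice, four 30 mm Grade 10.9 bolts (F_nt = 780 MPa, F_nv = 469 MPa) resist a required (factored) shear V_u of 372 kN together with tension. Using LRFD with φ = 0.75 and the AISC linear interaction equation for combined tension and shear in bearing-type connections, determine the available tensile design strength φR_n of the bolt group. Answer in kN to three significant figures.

A_b = π·30²/4 = 706.9 mm²; f_rv = 372 × 1000 / (4 × 706.9) = 131.6 MPa.
F'_nt = 1.3 F_nt − (F_nt / φF_nv) f_rv = 1.3·780 − (780/(0.75·469))·131.6 = 722.2 MPa, capped at F_nt → F'_nt = 722.2 MPa.
R_n = F'_nt · A_b · n = 722.2 × 706.9 × 4 / 1000 = 2042 kN.
Design strength φR_n = 0.75 × 2042 = 1530 kN.

1530 kN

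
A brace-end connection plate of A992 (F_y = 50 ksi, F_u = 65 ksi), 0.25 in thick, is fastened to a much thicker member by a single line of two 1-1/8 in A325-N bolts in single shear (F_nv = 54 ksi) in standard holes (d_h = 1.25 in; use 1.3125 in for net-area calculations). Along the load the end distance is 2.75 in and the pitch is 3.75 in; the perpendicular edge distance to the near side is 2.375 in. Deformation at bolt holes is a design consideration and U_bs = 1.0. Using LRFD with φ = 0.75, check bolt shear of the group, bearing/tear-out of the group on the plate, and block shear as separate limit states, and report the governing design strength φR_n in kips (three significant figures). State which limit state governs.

54.1 kips (block shear governs)

Bolt shear: A_b = π·1.125²/4 = 0.994 in²; R_n = 54 × 0.994 × 2 × 1 = 107.4 kips → 0.75 × 107.4 = 80.5 kips.
Bearing: edge l_c = 2.125, r_n = 41.44 kips; interior l_c = 2.5, r_n = 43.87 kips; R_n = 41.44 + 1·43.87 = 85.31 kips → 64 kips.
Block shear: A_gv = 1.625, A_nv = 1.133, A_nt = 0.4297 in²; R_n = min(0.6F_uA_nv, 0.6F_yA_gv) + U_bs·F_u·A_nt = 72.11 kips → 54.1 kips.
Block shear governs: 54.1 kips.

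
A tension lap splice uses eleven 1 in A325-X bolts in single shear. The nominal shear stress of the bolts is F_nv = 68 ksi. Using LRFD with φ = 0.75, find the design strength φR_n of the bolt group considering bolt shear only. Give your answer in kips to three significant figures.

441 kips

A_b = π × 1² / 4 = 0.7854 in².
R_n = F_nv · A_b · n · n_s = 68 × 0.7854 × 11 × 1 = 587.5 kips.
Design strength φR_n = 0.75 × 587.5 = 441 kips.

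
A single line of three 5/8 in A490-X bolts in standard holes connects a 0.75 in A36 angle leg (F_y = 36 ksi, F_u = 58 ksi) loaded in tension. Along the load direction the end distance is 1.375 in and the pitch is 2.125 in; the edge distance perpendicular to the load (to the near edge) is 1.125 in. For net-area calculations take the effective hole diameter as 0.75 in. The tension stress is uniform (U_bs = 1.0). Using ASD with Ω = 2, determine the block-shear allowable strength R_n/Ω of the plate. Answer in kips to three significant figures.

Shear plane L_v = 1.375 + 2·2.125 = 5.625 in; A_gv = 5.625 × 0.75 = 4.219 in².
A_nv = (5.625 − 2.5·0.75) × 0.75 = 2.812 in².
A_nt = (1.125 − 0.5·0.75) × 0.75 = 0.5625 in².
0.6 F_u A_nv = 97.87 kips; 0.6 F_y A_gv = 91.12 kips → shear yielding governs the shear term.
R_n = 91.12 + 1.0 × 58 × 0.5625 = 123.7 kips.
Allowable strength R_n/Ω = 123.7 / 2 = 61.9 kips.

61.9 kips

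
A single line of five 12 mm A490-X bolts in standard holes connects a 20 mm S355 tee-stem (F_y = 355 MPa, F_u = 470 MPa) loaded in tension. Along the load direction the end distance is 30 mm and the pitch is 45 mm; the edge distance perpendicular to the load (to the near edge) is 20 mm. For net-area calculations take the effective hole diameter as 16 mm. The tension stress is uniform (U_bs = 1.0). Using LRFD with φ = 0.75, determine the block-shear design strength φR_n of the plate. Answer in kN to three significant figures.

Shear plane L_v = 30 + 4·45 = 210 mm; A_gv = 210 × 20 = 4200 mm².
A_nv = (210 − 4.5·16) × 20 = 2760 mm².
A_nt = (20 − 0.5·16) × 20 = 240 mm².
0.6 F_u A_nv = 778.3 kN; 0.6 F_y A_gv = 894.6 kN → shear rupture governs the shear term.
R_n = 778.3 + 1.0 × 470 × 240 / 1000 = 891.1 kN.
Design strength φR_n = 0.75 × 891.1 = 668 kN.

668 kN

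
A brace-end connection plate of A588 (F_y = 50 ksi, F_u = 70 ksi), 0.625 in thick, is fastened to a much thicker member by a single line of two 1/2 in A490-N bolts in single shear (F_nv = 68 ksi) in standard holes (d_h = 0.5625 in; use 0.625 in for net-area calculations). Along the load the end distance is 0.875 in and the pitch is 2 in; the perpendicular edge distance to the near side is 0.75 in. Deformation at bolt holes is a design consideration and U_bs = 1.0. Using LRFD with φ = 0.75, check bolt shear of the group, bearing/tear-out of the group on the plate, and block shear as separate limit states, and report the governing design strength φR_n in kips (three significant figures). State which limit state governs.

Bolt shear: A_b = π·0.5²/4 = 0.1963 in²; R_n = 68 × 0.1963 × 2 × 1 = 26.7 kips → 0.75 × 26.7 = 20 kips.
Bearing: edge l_c = 0.5938, r_n = 31.17 kips; interior l_c = 1.438, r_n = 52.5 kips; R_n = 31.17 + 1·52.5 = 83.67 kips → 62.8 kips.
Block shear: A_gv = 1.797, A_nv = 1.211, A_nt = 0.2734 in²; R_n = min(0.6F_uA_nv, 0.6F_yA_gv) + U_bs·F_u·A_nt = 70 kips → 52.5 kips.
Bolt shear governs: 20 kips.

20 kips (bolt shear governs)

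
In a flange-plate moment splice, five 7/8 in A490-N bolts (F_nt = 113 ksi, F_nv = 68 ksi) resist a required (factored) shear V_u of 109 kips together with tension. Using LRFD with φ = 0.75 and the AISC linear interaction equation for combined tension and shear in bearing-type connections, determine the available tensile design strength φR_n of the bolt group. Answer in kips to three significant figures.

A_b = π·0.875²/4 = 0.6013 in²; f_rv = 109 / (5 × 0.6013) = 36.25 ksi.
F'_nt = 1.3 F_nt − (F_nt / φF_nv) f_rv = 1.3·113 − (113/(0.75·68))·36.25 = 66.57 ksi, capped at F_nt → F'_nt = 66.57 ksi.
R_n = F'_nt · A_b · n = 66.57 × 0.6013 × 5 = 200.2 kips.
Design strength φR_n = 0.75 × 200.2 = 150 kips.

150 kips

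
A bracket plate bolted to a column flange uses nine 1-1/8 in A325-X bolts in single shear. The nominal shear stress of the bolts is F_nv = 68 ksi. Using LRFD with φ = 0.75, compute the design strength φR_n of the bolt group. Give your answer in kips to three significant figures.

A_b = π × 1.125² / 4 = 0.994 in².
R_n = F_nv · A_b · n · n_s = 68 × 0.994 × 9 × 1 = 608.3 kips.
Design strength φR_n = 0.75 × 608.3 = 456 kips.

456 kips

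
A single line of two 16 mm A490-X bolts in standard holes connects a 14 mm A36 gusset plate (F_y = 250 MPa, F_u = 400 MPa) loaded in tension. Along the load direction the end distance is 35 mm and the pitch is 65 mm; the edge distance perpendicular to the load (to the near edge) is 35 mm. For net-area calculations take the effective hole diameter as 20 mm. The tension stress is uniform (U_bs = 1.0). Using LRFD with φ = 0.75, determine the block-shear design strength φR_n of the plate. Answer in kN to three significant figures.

Shear plane L_v = 35 + 1·65 = 100 mm; A_gv = 100 × 14 = 1400 mm².
A_nv = (100 − 1.5·20) × 14 = 980 mm².
A_nt = (35 − 0.5·20) × 14 = 350 mm².
0.6 F_u A_nv = 235.2 kN; 0.6 F_y A_gv = 210 kN → shear yielding governs the shear term.
R_n = 210 + 1.0 × 400 × 350 / 1000 = 350 kN.
Design strength φR_n = 0.75 × 350 = 262 kN.

262 kN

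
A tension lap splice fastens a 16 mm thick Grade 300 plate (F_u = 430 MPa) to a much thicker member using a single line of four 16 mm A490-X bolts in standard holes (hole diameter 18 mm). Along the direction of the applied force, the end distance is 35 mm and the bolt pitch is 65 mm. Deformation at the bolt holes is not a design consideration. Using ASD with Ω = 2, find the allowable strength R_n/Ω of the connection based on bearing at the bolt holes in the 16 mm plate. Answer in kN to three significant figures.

630 kN

Per bolt r_n = 1.5 l_c t F_u ≤ 3.0 d t F_u; upper limit = 3.0 × 16 × 16 × 430 / 1000 = 330.2 kN.
Edge bolt: l_c = 35 − 18/2 = 26 mm → 1.5 × 26 × 16 × 430 / 1000 = 268.3 → r_n = 268.3 kN.
Interior bolts: l_c = 65 − 18 = 47 mm → 1.5 × 47 × 16 × 430 / 1000 = 485 → r_n = 330.2 kN.
R_n = 1 × 268.3 + 3 × 330.2 = 1259 kN.
Allowable strength R_n/Ω = 1259 / 2 = 630 kN.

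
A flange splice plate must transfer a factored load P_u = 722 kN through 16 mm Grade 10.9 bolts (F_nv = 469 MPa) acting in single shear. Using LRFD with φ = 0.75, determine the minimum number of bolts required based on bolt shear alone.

A_b = π·16²/4 = 201.1 mm².
Per-bolt design strength φR_n = 0.75 × 469 × 201.1 × 1 / 1000 = 70.72 kN.
n ≥ 722 / 70.72 = 10.21 → use 11 bolts.

11 bolts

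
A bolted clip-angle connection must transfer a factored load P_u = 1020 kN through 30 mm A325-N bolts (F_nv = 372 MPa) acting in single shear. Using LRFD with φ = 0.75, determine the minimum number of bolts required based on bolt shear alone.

A_b = π·30²/4 = 706.9 mm².
Per-bolt design strength φR_n = 0.75 × 372 × 706.9 × 1 / 1000 = 197.2 kN.
n ≥ 1020 / 197.2 = 5.172 → use 6 bolts.

6 bolts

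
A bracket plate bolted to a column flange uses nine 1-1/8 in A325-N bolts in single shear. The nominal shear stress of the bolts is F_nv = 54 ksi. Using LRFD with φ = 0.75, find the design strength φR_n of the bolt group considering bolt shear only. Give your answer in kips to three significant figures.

362 kips

A_b = π × 1.125² / 4 = 0.994 in².
R_n = F_nv · A_b · n · n_s = 54 × 0.994 × 9 × 1 = 483.1 kips.
Design strength φR_n = 0.75 × 483.1 = 362 kips.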